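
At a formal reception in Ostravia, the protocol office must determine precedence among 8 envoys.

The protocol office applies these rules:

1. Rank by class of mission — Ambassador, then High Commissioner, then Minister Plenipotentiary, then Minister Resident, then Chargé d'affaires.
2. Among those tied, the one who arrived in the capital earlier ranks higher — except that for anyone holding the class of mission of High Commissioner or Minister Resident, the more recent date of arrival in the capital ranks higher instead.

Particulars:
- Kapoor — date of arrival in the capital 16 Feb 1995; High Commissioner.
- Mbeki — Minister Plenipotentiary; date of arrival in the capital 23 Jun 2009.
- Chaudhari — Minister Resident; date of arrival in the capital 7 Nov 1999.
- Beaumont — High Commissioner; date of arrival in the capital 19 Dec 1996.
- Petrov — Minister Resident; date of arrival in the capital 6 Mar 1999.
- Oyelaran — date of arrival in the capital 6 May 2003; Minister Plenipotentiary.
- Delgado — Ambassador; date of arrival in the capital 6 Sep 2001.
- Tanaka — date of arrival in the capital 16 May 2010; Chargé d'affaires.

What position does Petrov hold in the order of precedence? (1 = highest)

7

By class of mission: Delgado (Ambassador); then Beaumont and Kapoor (High Commissioner); then Oyelaran and Mbeki (Minister Plenipotentiary); then Chaudhari and Petrov (Minister Resident); then Tanaka (Chargé d'affaires).
Among Beaumont and Kapoor, by date of arrival in the capital (later first) (reversed rule for this group): Beaumont (19 Dec 1996) before Kapoor (16 Feb 1995).
Among Oyelaran and Mbeki, by date of arrival in the capital (earlier first): Oyelaran (6 May 2003) before Mbeki (23 Jun 2009).
Among Chaudhari and Petrov, by date of arrival in the capital (later first) (reversed rule for this group): Chaudhari (7 Nov 1999) before Petrov (6 Mar 1999).
Order: Delgado, Beaumont, Kapoor, Oyelaran, Mbeki, Chaudhari, Petrov, Tanaka. So position 7.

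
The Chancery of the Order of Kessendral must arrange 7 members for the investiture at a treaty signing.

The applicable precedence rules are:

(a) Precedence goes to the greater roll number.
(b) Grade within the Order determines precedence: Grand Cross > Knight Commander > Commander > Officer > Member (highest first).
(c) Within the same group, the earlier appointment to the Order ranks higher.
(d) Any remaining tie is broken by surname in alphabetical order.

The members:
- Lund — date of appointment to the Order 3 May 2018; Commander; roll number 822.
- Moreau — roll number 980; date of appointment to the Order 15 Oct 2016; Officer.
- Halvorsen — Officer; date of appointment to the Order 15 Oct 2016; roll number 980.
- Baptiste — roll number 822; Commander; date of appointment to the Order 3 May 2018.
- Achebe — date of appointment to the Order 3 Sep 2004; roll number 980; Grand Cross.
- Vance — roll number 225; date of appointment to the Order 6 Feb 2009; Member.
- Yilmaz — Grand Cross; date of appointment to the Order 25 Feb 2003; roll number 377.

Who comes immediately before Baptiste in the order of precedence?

Moreau

By roll number (higher first): Achebe, Halvorsen and Moreau (each 980); then Baptiste and Lund (both 822); then Yilmaz (377); then Vance (225).
Among Achebe, Halvorsen and Moreau, by grade within the Order: Achebe (Grand Cross) before Halvorsen and Moreau (Officer).
Halvorsen and Moreau both have date of appointment to the Order 15 Oct 2016, so the next rule applies.
Among Halvorsen and Moreau, alphabetically by surname: Halvorsen before Moreau.
Baptiste and Lund are each Commander, so the next rule applies.
Baptiste and Lund both have date of appointment to the Order 3 May 2018, so the next rule applies.
Among Baptiste and Lund, alphabetically by surname: Baptiste before Lund.
Order: Achebe, Halvorsen, Moreau, Baptiste, Lund, Yilmaz, Vance.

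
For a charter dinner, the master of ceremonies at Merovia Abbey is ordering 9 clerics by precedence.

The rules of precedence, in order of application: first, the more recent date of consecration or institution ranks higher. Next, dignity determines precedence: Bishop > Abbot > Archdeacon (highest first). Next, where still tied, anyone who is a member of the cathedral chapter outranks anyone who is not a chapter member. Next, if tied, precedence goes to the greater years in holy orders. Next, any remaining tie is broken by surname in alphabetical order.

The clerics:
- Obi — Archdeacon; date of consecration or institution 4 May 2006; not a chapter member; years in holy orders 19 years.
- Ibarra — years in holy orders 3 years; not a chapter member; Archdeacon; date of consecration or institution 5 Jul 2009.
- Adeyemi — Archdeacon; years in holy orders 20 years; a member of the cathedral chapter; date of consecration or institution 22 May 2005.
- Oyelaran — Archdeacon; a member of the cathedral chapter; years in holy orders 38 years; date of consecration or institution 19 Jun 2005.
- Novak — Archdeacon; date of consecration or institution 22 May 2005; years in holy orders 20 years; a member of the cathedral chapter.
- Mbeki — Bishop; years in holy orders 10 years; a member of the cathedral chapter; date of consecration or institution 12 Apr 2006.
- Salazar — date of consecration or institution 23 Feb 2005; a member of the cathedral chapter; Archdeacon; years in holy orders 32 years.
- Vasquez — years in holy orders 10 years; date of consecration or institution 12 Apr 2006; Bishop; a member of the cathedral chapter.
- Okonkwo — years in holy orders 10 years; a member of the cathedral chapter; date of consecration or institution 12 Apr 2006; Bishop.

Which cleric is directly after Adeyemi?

Novak

By date of consecration or institution (later first): Ibarra (5 Jul 2009); then Obi (4 May 2006); then Mbeki, Okonkwo and Vasquez (each 12 Apr 2006); then Oyelaran (19 Jun 2005); then Adeyemi and Novak (both 22 May 2005); then Salazar (23 Feb 2005).
Mbeki, Okonkwo and Vasquez are each Bishop, so the next rule applies.
Mbeki, Okonkwo and Vasquez are each a member of the cathedral chapter, so the next rule applies.
Mbeki, Okonkwo and Vasquez all have years in holy orders 10 years, so the next rule applies.
Among Mbeki, Okonkwo and Vasquez, alphabetically by surname: Mbeki before Okonkwo before Vasquez.
Adeyemi and Novak are each Archdeacon, so the next rule applies.
Adeyemi and Novak are each a member of the cathedral chapter, so the next rule applies.
Adeyemi and Novak both have years in holy orders 20 years, so the next rule applies.
Among Adeyemi and Novak, alphabetically by surname: Adeyemi before Novak.
Order: Ibarra, Obi, Mbeki, Okonkwo, Vasquez, Oyelaran, Adeyemi, Novak, Salazar.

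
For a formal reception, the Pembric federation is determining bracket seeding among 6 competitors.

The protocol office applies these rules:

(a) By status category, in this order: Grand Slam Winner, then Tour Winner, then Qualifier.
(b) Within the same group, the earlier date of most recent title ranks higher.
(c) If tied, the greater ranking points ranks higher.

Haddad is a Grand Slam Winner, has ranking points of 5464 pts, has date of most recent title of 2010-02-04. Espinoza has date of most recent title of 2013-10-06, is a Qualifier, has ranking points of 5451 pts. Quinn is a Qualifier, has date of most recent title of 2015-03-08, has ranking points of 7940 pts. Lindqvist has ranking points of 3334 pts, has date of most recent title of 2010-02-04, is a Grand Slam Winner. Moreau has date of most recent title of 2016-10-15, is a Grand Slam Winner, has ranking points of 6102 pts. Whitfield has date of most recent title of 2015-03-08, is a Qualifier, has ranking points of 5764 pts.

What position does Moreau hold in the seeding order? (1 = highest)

3

By status category: Haddad, Lindqvist and Moreau (Grand Slam Winner); then Espinoza, Quinn and Whitfield (Qualifier).
Among Haddad, Lindqvist and Moreau, by date of most recent title (earlier first): Haddad and Lindqvist (2010-02-04) before Moreau (2016-10-15).
Among Haddad and Lindqvist, by ranking points (higher first): Haddad (5464 pts) before Lindqvist (3334 pts).
Among Espinoza, Quinn and Whitfield, by date of most recent title (earlier first): Espinoza (2013-10-06) before Quinn and Whitfield (2015-03-08).
Among Quinn and Whitfield, by ranking points (higher first): Quinn (7940 pts) before Whitfield (5764 pts).
Order: Haddad, Lindqvist, Moreau, Espinoza, Quinn, Whitfield. So position 3.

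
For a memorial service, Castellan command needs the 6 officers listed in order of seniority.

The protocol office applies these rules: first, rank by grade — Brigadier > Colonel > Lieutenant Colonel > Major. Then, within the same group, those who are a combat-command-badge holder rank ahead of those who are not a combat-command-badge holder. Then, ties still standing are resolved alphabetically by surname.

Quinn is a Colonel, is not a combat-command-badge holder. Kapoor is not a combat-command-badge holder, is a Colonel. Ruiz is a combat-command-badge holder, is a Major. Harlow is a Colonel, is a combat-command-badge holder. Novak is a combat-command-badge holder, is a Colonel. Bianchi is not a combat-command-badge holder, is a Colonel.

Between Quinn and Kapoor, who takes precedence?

By grade: Harlow, Novak, Bianchi, Kapoor and Quinn (Colonel); then Ruiz (Major).
Among Harlow, Novak, Bianchi, Kapoor and Quinn, a combat-command-badge holder before not a combat-command-badge holder: Harlow and Novak (a combat-command-badge holder) before Bianchi, Kapoor and Quinn (not a combat-command-badge holder).
Among Harlow and Novak, alphabetically by surname: Harlow before Novak.
Among Bianchi, Kapoor and Quinn, alphabetically by surname: Bianchi before Kapoor before Quinn.
So Kapoor takes precedence.

Kapoor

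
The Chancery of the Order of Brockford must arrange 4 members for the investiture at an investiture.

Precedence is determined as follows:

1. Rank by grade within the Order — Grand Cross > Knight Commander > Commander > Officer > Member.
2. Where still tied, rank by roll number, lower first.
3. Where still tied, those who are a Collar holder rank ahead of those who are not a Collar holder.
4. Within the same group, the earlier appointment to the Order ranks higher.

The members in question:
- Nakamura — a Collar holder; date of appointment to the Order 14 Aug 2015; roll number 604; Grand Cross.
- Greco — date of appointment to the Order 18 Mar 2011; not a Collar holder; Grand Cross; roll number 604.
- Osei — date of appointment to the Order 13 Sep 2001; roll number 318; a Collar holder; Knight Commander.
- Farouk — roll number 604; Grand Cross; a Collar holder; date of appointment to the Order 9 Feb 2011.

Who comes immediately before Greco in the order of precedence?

Nakamura

By grade within the Order: Farouk, Nakamura and Greco (Grand Cross); then Osei (Knight Commander).
Farouk, Nakamura and Greco all have roll number 604, so the next rule applies.
Among Farouk, Nakamura and Greco, a Collar holder before not a Collar holder: Farouk and Nakamura (a Collar holder) before Greco (not a Collar holder).
Among Farouk and Nakamura, by date of appointment to the Order (earlier first): Farouk (9 Feb 2011) before Nakamura (14 Aug 2015).
Order: Farouk, Nakamura, Greco, Osei.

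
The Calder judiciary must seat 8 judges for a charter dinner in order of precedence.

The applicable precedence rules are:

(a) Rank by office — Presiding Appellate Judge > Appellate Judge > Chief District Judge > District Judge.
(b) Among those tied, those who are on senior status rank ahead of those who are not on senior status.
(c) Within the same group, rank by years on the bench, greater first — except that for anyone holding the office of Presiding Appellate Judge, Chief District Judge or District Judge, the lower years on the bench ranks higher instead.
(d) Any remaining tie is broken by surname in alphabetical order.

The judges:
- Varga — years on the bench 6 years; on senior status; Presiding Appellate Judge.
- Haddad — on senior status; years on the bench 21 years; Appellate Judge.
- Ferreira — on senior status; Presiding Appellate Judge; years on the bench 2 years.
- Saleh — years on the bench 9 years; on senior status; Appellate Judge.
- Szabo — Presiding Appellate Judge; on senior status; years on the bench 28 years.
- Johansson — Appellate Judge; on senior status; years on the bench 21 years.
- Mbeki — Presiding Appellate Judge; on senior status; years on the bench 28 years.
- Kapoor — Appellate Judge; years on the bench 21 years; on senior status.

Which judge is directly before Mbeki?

By office: Ferreira, Varga, Mbeki and Szabo (Presiding Appellate Judge); then Haddad, Johansson, Kapoor and Saleh (Appellate Judge).
Ferreira, Varga, Mbeki and Szabo are each on senior status, so the next rule applies.
Among Ferreira, Varga, Mbeki and Szabo, by years on the bench (lower first) (reversed rule for this group): Ferreira (2 years) before Varga (6 years) before Mbeki and Szabo (28 years).
Among Mbeki and Szabo, alphabetically by surname: Mbeki before Szabo.
Haddad, Johansson, Kapoor and Saleh are each on senior status, so the next rule applies.
Among Haddad, Johansson, Kapoor and Saleh, by years on the bench (higher first): Haddad, Johansson and Kapoor (21 years) before Saleh (9 years).
Among Haddad, Johansson and Kapoor, alphabetically by surname: Haddad before Johansson before Kapoor.
Order: Ferreira, Varga, Mbeki, Szabo, Haddad, Johansson, Kapoor, Saleh.

Varga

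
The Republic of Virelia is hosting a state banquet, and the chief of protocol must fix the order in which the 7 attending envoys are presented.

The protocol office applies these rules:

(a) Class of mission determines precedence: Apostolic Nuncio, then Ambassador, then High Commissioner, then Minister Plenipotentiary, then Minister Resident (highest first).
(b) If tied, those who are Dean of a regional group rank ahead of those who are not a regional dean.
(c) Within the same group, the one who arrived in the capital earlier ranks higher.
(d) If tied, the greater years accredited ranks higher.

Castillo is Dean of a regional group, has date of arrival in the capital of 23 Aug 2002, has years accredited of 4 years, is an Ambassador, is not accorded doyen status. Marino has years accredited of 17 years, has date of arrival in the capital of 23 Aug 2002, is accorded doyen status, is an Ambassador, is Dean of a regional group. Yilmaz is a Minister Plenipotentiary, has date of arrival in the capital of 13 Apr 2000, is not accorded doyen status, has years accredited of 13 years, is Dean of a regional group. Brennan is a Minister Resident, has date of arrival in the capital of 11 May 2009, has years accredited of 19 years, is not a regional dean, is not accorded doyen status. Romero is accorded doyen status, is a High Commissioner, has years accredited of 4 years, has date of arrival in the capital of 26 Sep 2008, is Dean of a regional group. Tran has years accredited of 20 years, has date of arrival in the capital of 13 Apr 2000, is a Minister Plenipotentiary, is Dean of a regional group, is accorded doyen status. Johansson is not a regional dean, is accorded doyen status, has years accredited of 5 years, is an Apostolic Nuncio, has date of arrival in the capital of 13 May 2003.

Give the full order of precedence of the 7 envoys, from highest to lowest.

By class of mission: Johansson (Apostolic Nuncio); then Marino and Castillo (Ambassador); then Romero (High Commissioner); then Tran and Yilmaz (Minister Plenipotentiary); then Brennan (Minister Resident).
Marino and Castillo are each Dean of a regional group, so the next rule applies.
Marino and Castillo both have date of arrival in the capital 23 Aug 2002, so the next rule applies.
Among Marino and Castillo, by years accredited (higher first): Marino (17 years) before Castillo (4 years).
Tran and Yilmaz are each Dean of a regional group, so the next rule applies.
Tran and Yilmaz both have date of arrival in the capital 13 Apr 2000, so the next rule applies.
Among Tran and Yilmaz, by years accredited (higher first): Tran (20 years) before Yilmaz (13 years).
Full order: Johansson, Marino, Castillo, Romero, Tran, Yilmaz, Brennan.

Johansson, Marino, Castillo, Romero, Tran, Yilmaz, Brennan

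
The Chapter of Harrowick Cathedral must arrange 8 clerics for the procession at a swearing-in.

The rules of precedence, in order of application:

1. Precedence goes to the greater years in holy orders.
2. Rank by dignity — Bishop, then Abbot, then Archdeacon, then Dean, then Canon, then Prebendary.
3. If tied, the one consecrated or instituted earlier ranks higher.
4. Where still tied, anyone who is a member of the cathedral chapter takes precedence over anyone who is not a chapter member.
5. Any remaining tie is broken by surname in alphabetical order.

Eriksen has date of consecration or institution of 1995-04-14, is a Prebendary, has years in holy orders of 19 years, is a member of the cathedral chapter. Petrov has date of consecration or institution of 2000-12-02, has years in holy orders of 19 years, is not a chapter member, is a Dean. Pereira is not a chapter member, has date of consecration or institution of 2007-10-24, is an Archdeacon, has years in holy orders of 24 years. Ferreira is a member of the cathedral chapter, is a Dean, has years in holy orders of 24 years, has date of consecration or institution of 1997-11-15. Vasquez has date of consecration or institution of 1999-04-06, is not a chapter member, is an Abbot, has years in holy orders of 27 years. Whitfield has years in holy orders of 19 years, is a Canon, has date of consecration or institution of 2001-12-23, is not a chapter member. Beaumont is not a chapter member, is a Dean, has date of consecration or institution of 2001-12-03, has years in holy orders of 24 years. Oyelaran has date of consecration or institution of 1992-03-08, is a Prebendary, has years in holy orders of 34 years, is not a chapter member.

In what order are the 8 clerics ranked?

By years in holy orders (higher first): Oyelaran (34 years); then Vasquez (27 years); then Pereira, Ferreira and Beaumont (each 24 years); then Petrov, Whitfield and Eriksen (each 19 years).
Among Pereira, Ferreira and Beaumont, by dignity: Pereira (Archdeacon) before Ferreira and Beaumont (Dean).
Among Ferreira and Beaumont, by date of consecration or institution (earlier first): Ferreira (1997-11-15) before Beaumont (2001-12-03).
Among Petrov, Whitfield and Eriksen, by dignity: Petrov (Dean) before Whitfield (Canon) before Eriksen (Prebendary).
Full order: Oyelaran, Vasquez, Pereira, Ferreira, Beaumont, Petrov, Whitfield, Eriksen.

Oyelaran, Vasquez, Pereira, Ferreira, Beaumont, Petrov, Whitfield, Eriksen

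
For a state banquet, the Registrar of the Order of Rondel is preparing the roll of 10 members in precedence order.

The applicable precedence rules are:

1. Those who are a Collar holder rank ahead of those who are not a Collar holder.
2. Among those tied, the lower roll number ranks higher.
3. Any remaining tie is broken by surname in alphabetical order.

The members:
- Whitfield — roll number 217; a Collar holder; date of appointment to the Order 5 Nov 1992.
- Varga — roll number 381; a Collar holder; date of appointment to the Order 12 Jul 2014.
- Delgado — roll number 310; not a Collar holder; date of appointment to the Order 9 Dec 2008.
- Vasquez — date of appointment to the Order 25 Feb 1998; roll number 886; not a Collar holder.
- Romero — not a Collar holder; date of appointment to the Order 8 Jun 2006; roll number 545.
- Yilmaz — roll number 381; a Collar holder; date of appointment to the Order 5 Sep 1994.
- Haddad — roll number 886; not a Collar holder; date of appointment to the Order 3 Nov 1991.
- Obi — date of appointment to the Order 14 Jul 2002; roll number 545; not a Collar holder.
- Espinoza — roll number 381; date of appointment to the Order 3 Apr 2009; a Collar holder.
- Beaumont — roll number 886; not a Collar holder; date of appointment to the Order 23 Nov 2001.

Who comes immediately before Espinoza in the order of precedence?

By the first rule: Whitfield, Espinoza, Varga and Yilmaz (each a Collar holder); then Delgado, Obi, Romero, Beaumont, Haddad and Vasquez (each not a Collar holder).
Among Whitfield, Espinoza, Varga and Yilmaz, by roll number (lower first): Whitfield (217) before Espinoza, Varga and Yilmaz (381).
Among Espinoza, Varga and Yilmaz, alphabetically by surname: Espinoza before Varga before Yilmaz.
Among Delgado, Obi, Romero, Beaumont, Haddad and Vasquez, by roll number (lower first): Delgado (310) before Obi and Romero (545) before Beaumont, Haddad and Vasquez (886).
Among Obi and Romero, alphabetically by surname: Obi before Romero.
Among Beaumont, Haddad and Vasquez, alphabetically by surname: Beaumont before Haddad before Vasquez.
Order: Whitfield, Espinoza, Varga, Yilmaz, Delgado, Obi, Romero, Beaumont, Haddad, Vasquez.

Whitfield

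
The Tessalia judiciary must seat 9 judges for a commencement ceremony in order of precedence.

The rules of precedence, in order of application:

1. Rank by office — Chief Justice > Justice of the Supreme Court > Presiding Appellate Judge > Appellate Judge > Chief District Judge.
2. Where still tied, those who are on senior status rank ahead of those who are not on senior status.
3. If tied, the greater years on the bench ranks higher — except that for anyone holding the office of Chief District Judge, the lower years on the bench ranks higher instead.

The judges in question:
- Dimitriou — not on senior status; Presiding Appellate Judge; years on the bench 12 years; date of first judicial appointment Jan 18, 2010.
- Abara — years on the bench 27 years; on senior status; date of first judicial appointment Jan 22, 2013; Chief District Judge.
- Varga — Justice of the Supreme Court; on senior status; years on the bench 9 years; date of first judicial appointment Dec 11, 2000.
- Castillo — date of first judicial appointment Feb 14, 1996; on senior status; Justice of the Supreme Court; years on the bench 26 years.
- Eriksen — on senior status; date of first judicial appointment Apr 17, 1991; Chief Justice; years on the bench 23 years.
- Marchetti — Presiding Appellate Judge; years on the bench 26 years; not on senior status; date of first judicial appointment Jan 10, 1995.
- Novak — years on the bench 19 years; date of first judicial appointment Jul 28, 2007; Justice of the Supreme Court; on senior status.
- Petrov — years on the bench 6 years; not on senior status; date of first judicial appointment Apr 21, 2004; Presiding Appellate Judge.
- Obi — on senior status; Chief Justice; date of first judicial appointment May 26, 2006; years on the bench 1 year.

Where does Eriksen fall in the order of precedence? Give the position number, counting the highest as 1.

1

By office: Eriksen and Obi (Chief Justice); then Castillo, Novak and Varga (Justice of the Supreme Court); then Marchetti, Dimitriou and Petrov (Presiding Appellate Judge); then Abara (Chief District Judge).
Eriksen and Obi are each on senior status, so the next rule applies.
Among Eriksen and Obi, by years on the bench (higher first): Eriksen (23 years) before Obi (1 year).
Castillo, Novak and Varga are each on senior status, so the next rule applies.
Among Castillo, Novak and Varga, by years on the bench (higher first): Castillo (26 years) before Novak (19 years) before Varga (9 years).
Marchetti, Dimitriou and Petrov are each not on senior status, so the next rule applies.
Among Marchetti, Dimitriou and Petrov, by years on the bench (higher first): Marchetti (26 years) before Dimitriou (12 years) before Petrov (6 years).
Order: Eriksen, Obi, Castillo, Novak, Varga, Marchetti, Dimitriou, Petrov, Abara. So position 1.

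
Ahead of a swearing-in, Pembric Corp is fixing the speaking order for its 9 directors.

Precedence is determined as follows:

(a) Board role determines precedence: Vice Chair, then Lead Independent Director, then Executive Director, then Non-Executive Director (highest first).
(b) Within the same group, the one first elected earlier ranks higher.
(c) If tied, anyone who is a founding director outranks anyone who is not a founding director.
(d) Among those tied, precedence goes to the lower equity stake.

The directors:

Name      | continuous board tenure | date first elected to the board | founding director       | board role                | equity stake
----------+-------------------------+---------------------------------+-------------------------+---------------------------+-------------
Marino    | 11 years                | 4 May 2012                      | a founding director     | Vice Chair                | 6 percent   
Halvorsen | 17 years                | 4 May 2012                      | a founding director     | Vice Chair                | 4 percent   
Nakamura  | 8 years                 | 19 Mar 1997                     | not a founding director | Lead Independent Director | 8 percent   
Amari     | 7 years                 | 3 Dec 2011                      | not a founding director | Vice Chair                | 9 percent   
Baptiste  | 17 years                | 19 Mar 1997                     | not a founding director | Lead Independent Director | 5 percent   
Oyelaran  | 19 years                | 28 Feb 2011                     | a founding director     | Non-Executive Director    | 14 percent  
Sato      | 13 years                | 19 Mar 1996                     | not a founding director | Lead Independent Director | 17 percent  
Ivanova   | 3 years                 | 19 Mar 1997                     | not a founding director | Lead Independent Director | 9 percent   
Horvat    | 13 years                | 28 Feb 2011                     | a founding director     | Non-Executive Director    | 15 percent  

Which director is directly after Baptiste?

Nakamura

By board role: Amari, Halvorsen and Marino (Vice Chair); then Sato, Baptiste, Nakamura and Ivanova (Lead Independent Director); then Oyelaran and Horvat (Non-Executive Director).
Among Amari, Halvorsen and Marino, by date first elected to the board (earlier first): Amari (3 Dec 2011) before Halvorsen and Marino (4 May 2012).
Halvorsen and Marino are each a founding director, so the next rule applies.
Among Halvorsen and Marino, by equity stake (lower first): Halvorsen (4 percent) before Marino (6 percent).
Among Sato, Baptiste, Nakamura and Ivanova, by date first elected to the board (earlier first): Sato (19 Mar 1996) before Baptiste, Nakamura and Ivanova (19 Mar 1997).
Baptiste, Nakamura and Ivanova are each not a founding director, so the next rule applies.
Among Baptiste, Nakamura and Ivanova, by equity stake (lower first): Baptiste (5 percent) before Nakamura (8 percent) before Ivanova (9 percent).
Oyelaran and Horvat both have date first elected to the board 28 Feb 2011, so the next rule applies.
Oyelaran and Horvat are each a founding director, so the next rule applies.
Among Oyelaran and Horvat, by equity stake (lower first): Oyelaran (14 percent) before Horvat (15 percent).
Order: Amari, Halvorsen, Marino, Sato, Baptiste, Nakamura, Ivanova, Oyelaran, Horvat.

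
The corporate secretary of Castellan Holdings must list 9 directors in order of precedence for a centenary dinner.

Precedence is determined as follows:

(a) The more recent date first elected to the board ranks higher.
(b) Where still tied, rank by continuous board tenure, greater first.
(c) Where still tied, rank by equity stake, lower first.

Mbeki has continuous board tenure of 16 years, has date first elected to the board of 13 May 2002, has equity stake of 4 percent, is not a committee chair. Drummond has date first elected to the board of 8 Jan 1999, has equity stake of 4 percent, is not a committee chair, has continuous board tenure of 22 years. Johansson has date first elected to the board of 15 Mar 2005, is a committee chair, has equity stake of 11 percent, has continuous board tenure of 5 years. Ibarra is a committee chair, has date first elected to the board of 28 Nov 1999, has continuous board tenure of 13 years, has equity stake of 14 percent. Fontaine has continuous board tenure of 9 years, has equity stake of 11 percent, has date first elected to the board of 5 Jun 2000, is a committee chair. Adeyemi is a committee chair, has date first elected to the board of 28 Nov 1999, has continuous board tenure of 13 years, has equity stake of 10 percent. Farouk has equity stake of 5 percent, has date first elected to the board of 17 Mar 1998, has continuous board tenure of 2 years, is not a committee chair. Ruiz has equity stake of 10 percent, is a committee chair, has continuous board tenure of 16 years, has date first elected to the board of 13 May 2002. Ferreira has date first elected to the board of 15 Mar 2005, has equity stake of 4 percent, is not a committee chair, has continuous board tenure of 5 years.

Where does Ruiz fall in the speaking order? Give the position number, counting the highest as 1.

By date first elected to the board (later first): Ferreira and Johansson (both 15 Mar 2005); then Mbeki and Ruiz (both 13 May 2002); then Fontaine (5 Jun 2000); then Adeyemi and Ibarra (both 28 Nov 1999); then Drummond (8 Jan 1999); then Farouk (17 Mar 1998).
Ferreira and Johansson both have continuous board tenure 5 years, so the next rule applies.
Among Ferreira and Johansson, by equity stake (lower first): Ferreira (4 percent) before Johansson (11 percent).
Mbeki and Ruiz both have continuous board tenure 16 years, so the next rule applies.
Among Mbeki and Ruiz, by equity stake (lower first): Mbeki (4 percent) before Ruiz (10 percent).
Adeyemi and Ibarra both have continuous board tenure 13 years, so the next rule applies.
Among Adeyemi and Ibarra, by equity stake (lower first): Adeyemi (10 percent) before Ibarra (14 percent).
Order: Ferreira, Johansson, Mbeki, Ruiz, Fontaine, Adeyemi, Ibarra, Drummond, Farouk. So position 4.

4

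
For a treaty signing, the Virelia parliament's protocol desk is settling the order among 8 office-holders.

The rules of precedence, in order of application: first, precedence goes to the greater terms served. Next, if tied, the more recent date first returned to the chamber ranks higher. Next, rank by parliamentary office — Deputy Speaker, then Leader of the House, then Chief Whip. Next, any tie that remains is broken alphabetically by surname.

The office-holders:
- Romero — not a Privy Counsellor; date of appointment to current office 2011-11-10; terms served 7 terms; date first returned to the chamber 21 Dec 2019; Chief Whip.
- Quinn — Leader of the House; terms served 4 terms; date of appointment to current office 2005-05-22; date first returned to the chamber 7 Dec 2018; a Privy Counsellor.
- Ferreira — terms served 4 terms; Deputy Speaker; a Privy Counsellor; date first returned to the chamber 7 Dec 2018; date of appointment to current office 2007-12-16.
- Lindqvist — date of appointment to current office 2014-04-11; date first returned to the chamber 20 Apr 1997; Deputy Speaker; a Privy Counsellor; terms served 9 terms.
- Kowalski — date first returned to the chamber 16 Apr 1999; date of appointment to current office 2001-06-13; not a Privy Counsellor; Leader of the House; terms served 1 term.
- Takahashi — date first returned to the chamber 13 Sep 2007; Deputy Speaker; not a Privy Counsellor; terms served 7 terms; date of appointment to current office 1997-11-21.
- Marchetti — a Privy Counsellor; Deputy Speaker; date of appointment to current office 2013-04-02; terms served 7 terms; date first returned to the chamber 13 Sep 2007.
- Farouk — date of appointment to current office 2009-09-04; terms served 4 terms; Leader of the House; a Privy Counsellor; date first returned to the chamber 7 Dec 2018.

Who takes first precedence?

By terms served (higher first): Lindqvist (9 terms); then Romero, Marchetti and Takahashi (each 7 terms); then Ferreira, Farouk and Quinn (each 4 terms); then Kowalski (1 term).
Among Romero, Marchetti and Takahashi, by date first returned to the chamber (later first): Romero (21 Dec 2019) before Marchetti and Takahashi (13 Sep 2007).
Marchetti and Takahashi are each Deputy Speaker, so the next rule applies.
Among Marchetti and Takahashi, alphabetically by surname: Marchetti before Takahashi.
Ferreira, Farouk and Quinn all have date first returned to the chamber 7 Dec 2018, so the next rule applies.
Among Ferreira, Farouk and Quinn, by parliamentary office: Ferreira (Deputy Speaker) before Farouk and Quinn (Leader of the House).
Among Farouk and Quinn, alphabetically by surname: Farouk before Quinn.
Order: Lindqvist, Romero, Marchetti, Takahashi, Ferreira, Farouk, Quinn, Kowalski.

Lindqvist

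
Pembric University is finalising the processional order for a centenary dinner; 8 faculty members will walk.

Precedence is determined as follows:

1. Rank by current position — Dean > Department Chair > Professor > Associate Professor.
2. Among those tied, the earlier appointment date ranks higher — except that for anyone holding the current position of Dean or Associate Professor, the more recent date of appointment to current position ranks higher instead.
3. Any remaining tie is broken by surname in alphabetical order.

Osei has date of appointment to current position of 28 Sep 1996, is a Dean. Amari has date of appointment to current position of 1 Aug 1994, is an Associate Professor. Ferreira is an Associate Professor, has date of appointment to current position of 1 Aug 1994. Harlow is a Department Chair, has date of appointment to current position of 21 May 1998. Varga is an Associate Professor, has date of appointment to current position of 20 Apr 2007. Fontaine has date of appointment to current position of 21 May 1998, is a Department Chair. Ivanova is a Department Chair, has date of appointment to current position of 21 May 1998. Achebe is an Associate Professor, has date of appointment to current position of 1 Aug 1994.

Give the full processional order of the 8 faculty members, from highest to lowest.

By current position: Osei (Dean); then Fontaine, Harlow and Ivanova (Department Chair); then Varga, Achebe, Amari and Ferreira (Associate Professor).
Fontaine, Harlow and Ivanova all have date of appointment to current position 21 May 1998, so the next rule applies.
Among Fontaine, Harlow and Ivanova, alphabetically by surname: Fontaine before Harlow before Ivanova.
Among Varga, Achebe, Amari and Ferreira, by date of appointment to current position (later first) (reversed rule for this group): Varga (20 Apr 2007) before Achebe, Amari and Ferreira (1 Aug 1994).
Among Achebe, Amari and Ferreira, alphabetically by surname: Achebe before Amari before Ferreira.
Full order: Osei, Fontaine, Harlow, Ivanova, Varga, Achebe, Amari, Ferreira.

Osei, Fontaine, Harlow, Ivanova, Varga, Achebe, Amari, Ferreira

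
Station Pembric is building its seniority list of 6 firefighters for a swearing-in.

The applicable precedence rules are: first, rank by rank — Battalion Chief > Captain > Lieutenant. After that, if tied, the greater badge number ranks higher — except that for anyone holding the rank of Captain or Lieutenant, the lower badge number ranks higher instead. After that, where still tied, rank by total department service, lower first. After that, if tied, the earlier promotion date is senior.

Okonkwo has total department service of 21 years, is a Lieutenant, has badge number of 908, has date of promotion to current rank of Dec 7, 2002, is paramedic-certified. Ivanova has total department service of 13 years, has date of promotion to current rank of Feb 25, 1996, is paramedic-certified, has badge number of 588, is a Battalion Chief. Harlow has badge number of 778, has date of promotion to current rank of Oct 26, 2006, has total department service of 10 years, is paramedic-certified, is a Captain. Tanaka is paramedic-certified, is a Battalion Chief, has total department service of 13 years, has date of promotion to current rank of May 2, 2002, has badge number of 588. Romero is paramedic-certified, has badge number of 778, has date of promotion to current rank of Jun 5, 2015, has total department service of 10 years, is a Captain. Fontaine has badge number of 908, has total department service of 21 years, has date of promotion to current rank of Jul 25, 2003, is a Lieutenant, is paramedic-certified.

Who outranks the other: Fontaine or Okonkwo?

Okonkwo

By rank: Ivanova and Tanaka (Battalion Chief); then Harlow and Romero (Captain); then Okonkwo and Fontaine (Lieutenant).
Ivanova and Tanaka both have badge number 588, so the next rule applies.
Ivanova and Tanaka both have total department service 13 years, so the next rule applies.
Among Ivanova and Tanaka, by date of promotion to current rank (earlier first): Ivanova (Feb 25, 1996) before Tanaka (May 2, 2002).
Harlow and Romero both have badge number 778, so the next rule applies.
Harlow and Romero both have total department service 10 years, so the next rule applies.
Among Harlow and Romero, by date of promotion to current rank (earlier first): Harlow (Oct 26, 2006) before Romero (Jun 5, 2015).
Okonkwo and Fontaine both have badge number 908, so the next rule applies.
Okonkwo and Fontaine both have total department service 21 years, so the next rule applies.
Among Okonkwo and Fontaine, by date of promotion to current rank (earlier first): Okonkwo (Dec 7, 2002) before Fontaine (Jul 25, 2003).
So Okonkwo takes precedence.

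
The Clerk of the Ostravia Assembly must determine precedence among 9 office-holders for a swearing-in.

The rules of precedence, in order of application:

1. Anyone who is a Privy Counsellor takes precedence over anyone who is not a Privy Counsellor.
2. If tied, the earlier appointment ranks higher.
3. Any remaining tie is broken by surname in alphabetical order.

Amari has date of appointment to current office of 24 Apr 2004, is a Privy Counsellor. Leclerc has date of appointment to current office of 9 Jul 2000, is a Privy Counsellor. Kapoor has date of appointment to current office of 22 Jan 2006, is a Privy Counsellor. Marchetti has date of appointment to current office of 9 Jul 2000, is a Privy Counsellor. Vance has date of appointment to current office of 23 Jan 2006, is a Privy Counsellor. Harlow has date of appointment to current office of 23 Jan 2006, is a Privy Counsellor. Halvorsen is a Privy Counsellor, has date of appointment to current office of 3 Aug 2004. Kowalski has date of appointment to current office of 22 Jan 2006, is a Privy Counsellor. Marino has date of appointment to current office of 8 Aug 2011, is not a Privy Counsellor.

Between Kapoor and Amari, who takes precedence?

By the first rule: Leclerc, Marchetti, Amari, Halvorsen, Kapoor, Kowalski, Harlow and Vance (each a Privy Counsellor); then Marino (not a Privy Counsellor).
Among Leclerc, Marchetti, Amari, Halvorsen, Kapoor, Kowalski, Harlow and Vance, by date of appointment to current office (earlier first): Leclerc and Marchetti (9 Jul 2000) before Amari (24 Apr 2004) before Halvorsen (3 Aug 2004) before Kapoor and Kowalski (22 Jan 2006) before Harlow and Vance (23 Jan 2006).
Among Leclerc and Marchetti, alphabetically by surname: Leclerc before Marchetti.
Among Kapoor and Kowalski, alphabetically by surname: Kapoor before Kowalski.
Among Harlow and Vance, alphabetically by surname: Harlow before Vance.
So Amari takes precedence.

Amari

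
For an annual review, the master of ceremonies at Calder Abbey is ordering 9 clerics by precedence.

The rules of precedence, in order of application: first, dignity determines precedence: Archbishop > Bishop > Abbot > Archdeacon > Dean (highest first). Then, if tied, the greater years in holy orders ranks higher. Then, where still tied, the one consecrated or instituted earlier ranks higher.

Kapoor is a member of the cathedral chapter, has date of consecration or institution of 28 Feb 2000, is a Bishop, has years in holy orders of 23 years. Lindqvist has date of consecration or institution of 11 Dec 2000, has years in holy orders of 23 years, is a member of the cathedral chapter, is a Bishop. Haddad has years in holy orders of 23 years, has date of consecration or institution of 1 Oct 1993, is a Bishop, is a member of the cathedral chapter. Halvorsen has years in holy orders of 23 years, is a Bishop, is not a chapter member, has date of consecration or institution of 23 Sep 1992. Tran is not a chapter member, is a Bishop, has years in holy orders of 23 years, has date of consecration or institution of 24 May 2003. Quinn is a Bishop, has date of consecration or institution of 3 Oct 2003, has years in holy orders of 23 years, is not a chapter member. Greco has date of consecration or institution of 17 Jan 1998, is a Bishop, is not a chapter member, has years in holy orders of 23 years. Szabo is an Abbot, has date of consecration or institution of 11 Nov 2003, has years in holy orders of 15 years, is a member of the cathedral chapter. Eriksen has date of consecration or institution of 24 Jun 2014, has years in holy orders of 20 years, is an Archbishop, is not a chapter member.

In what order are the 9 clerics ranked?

By dignity: Eriksen (Archbishop); then Halvorsen, Haddad, Greco, Kapoor, Lindqvist, Tran and Quinn (Bishop); then Szabo (Abbot).
Halvorsen, Haddad, Greco, Kapoor, Lindqvist, Tran and Quinn all have years in holy orders 23 years, so the next rule applies.
Among Halvorsen, Haddad, Greco, Kapoor, Lindqvist, Tran and Quinn, by date of consecration or institution (earlier first): Halvorsen (23 Sep 1992) before Haddad (1 Oct 1993) before Greco (17 Jan 1998) before Kapoor (28 Feb 2000) before Lindqvist (11 Dec 2000) before Tran (24 May 2003) before Quinn (3 Oct 2003).
Full order: Eriksen, Halvorsen, Haddad, Greco, Kapoor, Lindqvist, Tran, Quinn, Szabo.

Eriksen, Halvorsen, Haddad, Greco, Kapoor, Lindqvist, Tran, Quinn, Szabo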